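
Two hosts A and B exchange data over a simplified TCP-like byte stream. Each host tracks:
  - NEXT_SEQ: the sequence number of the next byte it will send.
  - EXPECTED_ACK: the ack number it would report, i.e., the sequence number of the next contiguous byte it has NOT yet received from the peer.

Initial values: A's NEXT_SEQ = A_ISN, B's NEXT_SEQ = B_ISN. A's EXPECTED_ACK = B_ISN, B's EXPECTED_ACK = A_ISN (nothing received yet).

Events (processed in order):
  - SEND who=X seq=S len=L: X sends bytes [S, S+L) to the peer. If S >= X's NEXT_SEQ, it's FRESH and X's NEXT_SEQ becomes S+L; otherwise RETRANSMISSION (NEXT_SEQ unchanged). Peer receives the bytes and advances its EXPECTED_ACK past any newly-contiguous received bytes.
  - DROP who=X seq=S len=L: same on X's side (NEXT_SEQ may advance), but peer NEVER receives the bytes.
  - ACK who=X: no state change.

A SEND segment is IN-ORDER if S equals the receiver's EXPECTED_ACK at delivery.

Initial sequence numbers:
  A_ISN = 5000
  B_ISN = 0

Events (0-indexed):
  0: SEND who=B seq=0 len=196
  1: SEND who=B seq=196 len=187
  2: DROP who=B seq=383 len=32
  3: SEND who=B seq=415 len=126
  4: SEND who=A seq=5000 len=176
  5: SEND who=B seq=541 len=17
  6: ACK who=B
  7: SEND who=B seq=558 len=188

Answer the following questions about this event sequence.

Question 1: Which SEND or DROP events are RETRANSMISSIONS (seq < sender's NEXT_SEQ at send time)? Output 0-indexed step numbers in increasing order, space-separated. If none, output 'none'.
Step 0: SEND seq=0 -> fresh
Step 1: SEND seq=196 -> fresh
Step 2: DROP seq=383 -> fresh
Step 3: SEND seq=415 -> fresh
Step 4: SEND seq=5000 -> fresh
Step 5: SEND seq=541 -> fresh
Step 7: SEND seq=558 -> fresh

Answer: none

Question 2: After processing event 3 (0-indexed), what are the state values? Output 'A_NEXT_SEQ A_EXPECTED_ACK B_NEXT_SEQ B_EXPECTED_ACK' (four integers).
After event 0: A_seq=5000 A_ack=196 B_seq=196 B_ack=5000
After event 1: A_seq=5000 A_ack=383 B_seq=383 B_ack=5000
After event 2: A_seq=5000 A_ack=383 B_seq=415 B_ack=5000
After event 3: A_seq=5000 A_ack=383 B_seq=541 B_ack=5000

5000 383 541 5000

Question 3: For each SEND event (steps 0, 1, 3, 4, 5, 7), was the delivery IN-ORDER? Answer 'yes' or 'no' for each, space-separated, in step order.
Answer: yes yes no yes no no

Derivation:
Step 0: SEND seq=0 -> in-order
Step 1: SEND seq=196 -> in-order
Step 3: SEND seq=415 -> out-of-order
Step 4: SEND seq=5000 -> in-order
Step 5: SEND seq=541 -> out-of-order
Step 7: SEND seq=558 -> out-of-order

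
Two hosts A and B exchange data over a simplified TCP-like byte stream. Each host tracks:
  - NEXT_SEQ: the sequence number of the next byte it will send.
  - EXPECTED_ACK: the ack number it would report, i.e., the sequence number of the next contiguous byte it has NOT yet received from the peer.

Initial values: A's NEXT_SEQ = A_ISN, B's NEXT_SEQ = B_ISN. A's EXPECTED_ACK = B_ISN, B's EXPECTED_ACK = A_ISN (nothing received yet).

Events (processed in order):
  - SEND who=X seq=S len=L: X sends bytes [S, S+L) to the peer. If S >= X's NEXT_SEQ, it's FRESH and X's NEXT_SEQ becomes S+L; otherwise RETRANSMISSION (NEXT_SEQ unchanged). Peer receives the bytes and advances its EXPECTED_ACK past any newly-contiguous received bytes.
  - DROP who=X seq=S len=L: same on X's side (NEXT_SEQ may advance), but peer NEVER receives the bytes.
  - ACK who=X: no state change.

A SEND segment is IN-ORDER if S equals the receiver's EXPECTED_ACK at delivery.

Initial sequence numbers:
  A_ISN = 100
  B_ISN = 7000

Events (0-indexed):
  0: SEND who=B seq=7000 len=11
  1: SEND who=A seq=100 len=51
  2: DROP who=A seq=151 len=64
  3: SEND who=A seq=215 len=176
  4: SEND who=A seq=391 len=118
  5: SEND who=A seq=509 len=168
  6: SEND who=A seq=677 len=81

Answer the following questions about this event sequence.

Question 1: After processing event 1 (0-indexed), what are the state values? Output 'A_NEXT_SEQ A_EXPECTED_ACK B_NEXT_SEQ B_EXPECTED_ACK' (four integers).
After event 0: A_seq=100 A_ack=7011 B_seq=7011 B_ack=100
After event 1: A_seq=151 A_ack=7011 B_seq=7011 B_ack=151

151 7011 7011 151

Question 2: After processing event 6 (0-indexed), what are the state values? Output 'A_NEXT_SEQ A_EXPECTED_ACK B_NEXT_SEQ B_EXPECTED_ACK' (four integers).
After event 0: A_seq=100 A_ack=7011 B_seq=7011 B_ack=100
After event 1: A_seq=151 A_ack=7011 B_seq=7011 B_ack=151
After event 2: A_seq=215 A_ack=7011 B_seq=7011 B_ack=151
After event 3: A_seq=391 A_ack=7011 B_seq=7011 B_ack=151
After event 4: A_seq=509 A_ack=7011 B_seq=7011 B_ack=151
After event 5: A_seq=677 A_ack=7011 B_seq=7011 B_ack=151
After event 6: A_seq=758 A_ack=7011 B_seq=7011 B_ack=151

758 7011 7011 151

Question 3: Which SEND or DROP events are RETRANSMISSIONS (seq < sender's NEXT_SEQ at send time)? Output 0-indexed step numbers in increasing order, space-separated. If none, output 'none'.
Step 0: SEND seq=7000 -> fresh
Step 1: SEND seq=100 -> fresh
Step 2: DROP seq=151 -> fresh
Step 3: SEND seq=215 -> fresh
Step 4: SEND seq=391 -> fresh
Step 5: SEND seq=509 -> fresh
Step 6: SEND seq=677 -> fresh

Answer: none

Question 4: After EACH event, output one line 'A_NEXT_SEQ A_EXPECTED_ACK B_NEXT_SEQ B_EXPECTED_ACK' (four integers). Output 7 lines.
100 7011 7011 100
151 7011 7011 151
215 7011 7011 151
391 7011 7011 151
509 7011 7011 151
677 7011 7011 151
758 7011 7011 151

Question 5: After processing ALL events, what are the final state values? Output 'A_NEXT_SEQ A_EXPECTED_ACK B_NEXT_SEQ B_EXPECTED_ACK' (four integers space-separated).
Answer: 758 7011 7011 151

Derivation:
After event 0: A_seq=100 A_ack=7011 B_seq=7011 B_ack=100
After event 1: A_seq=151 A_ack=7011 B_seq=7011 B_ack=151
After event 2: A_seq=215 A_ack=7011 B_seq=7011 B_ack=151
After event 3: A_seq=391 A_ack=7011 B_seq=7011 B_ack=151
After event 4: A_seq=509 A_ack=7011 B_seq=7011 B_ack=151
After event 5: A_seq=677 A_ack=7011 B_seq=7011 B_ack=151
After event 6: A_seq=758 A_ack=7011 B_seq=7011 B_ack=151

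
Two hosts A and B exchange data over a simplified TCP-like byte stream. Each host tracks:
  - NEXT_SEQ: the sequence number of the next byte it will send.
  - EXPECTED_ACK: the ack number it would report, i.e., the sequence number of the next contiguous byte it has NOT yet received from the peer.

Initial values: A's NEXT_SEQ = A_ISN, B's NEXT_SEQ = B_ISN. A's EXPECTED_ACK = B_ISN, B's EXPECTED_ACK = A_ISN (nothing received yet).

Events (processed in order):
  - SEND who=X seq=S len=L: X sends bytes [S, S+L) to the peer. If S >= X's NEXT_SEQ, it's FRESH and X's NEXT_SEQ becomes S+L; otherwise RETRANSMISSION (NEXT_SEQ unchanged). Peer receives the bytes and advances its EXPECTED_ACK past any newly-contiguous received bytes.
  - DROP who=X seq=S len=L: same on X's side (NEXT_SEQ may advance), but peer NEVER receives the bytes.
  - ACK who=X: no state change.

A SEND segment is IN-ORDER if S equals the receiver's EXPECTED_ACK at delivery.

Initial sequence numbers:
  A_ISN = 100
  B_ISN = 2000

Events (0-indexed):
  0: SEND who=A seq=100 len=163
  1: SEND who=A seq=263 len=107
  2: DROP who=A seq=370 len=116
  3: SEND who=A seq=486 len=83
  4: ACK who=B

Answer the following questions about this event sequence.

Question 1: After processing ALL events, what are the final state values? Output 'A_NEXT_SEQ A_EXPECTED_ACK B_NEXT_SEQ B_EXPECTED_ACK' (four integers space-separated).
Answer: 569 2000 2000 370

Derivation:
After event 0: A_seq=263 A_ack=2000 B_seq=2000 B_ack=263
After event 1: A_seq=370 A_ack=2000 B_seq=2000 B_ack=370
After event 2: A_seq=486 A_ack=2000 B_seq=2000 B_ack=370
After event 3: A_seq=569 A_ack=2000 B_seq=2000 B_ack=370
After event 4: A_seq=569 A_ack=2000 B_seq=2000 B_ack=370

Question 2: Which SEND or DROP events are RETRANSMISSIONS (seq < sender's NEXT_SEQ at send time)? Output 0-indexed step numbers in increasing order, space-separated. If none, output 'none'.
Step 0: SEND seq=100 -> fresh
Step 1: SEND seq=263 -> fresh
Step 2: DROP seq=370 -> fresh
Step 3: SEND seq=486 -> fresh

Answer: none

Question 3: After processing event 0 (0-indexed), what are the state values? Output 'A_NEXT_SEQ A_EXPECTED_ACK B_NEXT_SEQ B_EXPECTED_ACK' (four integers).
After event 0: A_seq=263 A_ack=2000 B_seq=2000 B_ack=263

263 2000 2000 263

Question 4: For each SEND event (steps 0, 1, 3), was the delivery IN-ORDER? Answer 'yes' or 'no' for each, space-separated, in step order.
Answer: yes yes no

Derivation:
Step 0: SEND seq=100 -> in-order
Step 1: SEND seq=263 -> in-order
Step 3: SEND seq=486 -> out-of-order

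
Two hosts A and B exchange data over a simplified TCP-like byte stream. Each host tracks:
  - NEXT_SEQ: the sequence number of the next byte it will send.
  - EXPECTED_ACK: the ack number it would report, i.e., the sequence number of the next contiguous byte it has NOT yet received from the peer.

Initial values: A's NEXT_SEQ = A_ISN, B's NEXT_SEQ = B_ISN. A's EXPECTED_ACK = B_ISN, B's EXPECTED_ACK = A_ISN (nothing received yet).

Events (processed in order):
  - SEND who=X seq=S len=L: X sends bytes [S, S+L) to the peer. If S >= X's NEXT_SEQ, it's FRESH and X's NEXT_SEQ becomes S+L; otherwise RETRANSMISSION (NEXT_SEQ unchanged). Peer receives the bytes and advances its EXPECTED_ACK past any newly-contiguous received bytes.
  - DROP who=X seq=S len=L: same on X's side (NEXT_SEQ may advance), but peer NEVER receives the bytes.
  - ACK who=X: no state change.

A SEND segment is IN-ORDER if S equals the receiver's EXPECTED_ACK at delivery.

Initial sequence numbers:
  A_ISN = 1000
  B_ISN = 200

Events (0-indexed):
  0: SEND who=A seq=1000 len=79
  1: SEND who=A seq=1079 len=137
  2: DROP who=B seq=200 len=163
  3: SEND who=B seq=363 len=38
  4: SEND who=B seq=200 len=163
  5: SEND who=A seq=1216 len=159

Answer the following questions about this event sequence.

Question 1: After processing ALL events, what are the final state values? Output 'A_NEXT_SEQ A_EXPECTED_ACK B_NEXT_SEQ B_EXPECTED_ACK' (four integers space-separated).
After event 0: A_seq=1079 A_ack=200 B_seq=200 B_ack=1079
After event 1: A_seq=1216 A_ack=200 B_seq=200 B_ack=1216
After event 2: A_seq=1216 A_ack=200 B_seq=363 B_ack=1216
After event 3: A_seq=1216 A_ack=200 B_seq=401 B_ack=1216
After event 4: A_seq=1216 A_ack=401 B_seq=401 B_ack=1216
After event 5: A_seq=1375 A_ack=401 B_seq=401 B_ack=1375

Answer: 1375 401 401 1375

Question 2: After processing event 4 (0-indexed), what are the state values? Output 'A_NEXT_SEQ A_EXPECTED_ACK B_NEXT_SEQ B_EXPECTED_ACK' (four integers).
After event 0: A_seq=1079 A_ack=200 B_seq=200 B_ack=1079
After event 1: A_seq=1216 A_ack=200 B_seq=200 B_ack=1216
After event 2: A_seq=1216 A_ack=200 B_seq=363 B_ack=1216
After event 3: A_seq=1216 A_ack=200 B_seq=401 B_ack=1216
After event 4: A_seq=1216 A_ack=401 B_seq=401 B_ack=1216

1216 401 401 1216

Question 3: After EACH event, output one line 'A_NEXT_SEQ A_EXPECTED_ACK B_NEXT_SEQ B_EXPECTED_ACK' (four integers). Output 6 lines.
1079 200 200 1079
1216 200 200 1216
1216 200 363 1216
1216 200 401 1216
1216 401 401 1216
1375 401 401 1375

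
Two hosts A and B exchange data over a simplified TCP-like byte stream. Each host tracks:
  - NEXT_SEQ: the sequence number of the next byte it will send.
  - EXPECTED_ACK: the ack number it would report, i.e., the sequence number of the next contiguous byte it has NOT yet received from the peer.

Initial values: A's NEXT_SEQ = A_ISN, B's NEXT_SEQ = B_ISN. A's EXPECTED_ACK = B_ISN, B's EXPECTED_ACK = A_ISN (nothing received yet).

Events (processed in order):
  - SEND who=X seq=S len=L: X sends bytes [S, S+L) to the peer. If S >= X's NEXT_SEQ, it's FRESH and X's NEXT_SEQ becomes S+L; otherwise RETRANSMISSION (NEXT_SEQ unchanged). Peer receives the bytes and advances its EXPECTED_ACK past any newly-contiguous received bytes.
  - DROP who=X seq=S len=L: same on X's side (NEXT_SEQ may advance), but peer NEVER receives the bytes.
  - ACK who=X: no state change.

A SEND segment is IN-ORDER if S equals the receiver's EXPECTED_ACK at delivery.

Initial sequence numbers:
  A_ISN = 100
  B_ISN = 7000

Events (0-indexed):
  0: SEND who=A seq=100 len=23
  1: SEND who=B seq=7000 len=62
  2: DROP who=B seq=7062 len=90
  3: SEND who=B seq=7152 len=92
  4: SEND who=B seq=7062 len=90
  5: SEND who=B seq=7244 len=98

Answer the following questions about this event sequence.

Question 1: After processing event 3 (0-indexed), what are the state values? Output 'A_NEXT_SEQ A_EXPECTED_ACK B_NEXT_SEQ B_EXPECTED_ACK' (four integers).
After event 0: A_seq=123 A_ack=7000 B_seq=7000 B_ack=123
After event 1: A_seq=123 A_ack=7062 B_seq=7062 B_ack=123
After event 2: A_seq=123 A_ack=7062 B_seq=7152 B_ack=123
After event 3: A_seq=123 A_ack=7062 B_seq=7244 B_ack=123

123 7062 7244 123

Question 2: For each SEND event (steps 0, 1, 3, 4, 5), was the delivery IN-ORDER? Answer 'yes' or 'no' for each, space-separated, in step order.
Step 0: SEND seq=100 -> in-order
Step 1: SEND seq=7000 -> in-order
Step 3: SEND seq=7152 -> out-of-order
Step 4: SEND seq=7062 -> in-order
Step 5: SEND seq=7244 -> in-order

Answer: yes yes no yes yes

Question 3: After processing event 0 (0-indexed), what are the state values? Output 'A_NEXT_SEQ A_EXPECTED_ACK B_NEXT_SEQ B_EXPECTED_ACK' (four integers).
After event 0: A_seq=123 A_ack=7000 B_seq=7000 B_ack=123

123 7000 7000 123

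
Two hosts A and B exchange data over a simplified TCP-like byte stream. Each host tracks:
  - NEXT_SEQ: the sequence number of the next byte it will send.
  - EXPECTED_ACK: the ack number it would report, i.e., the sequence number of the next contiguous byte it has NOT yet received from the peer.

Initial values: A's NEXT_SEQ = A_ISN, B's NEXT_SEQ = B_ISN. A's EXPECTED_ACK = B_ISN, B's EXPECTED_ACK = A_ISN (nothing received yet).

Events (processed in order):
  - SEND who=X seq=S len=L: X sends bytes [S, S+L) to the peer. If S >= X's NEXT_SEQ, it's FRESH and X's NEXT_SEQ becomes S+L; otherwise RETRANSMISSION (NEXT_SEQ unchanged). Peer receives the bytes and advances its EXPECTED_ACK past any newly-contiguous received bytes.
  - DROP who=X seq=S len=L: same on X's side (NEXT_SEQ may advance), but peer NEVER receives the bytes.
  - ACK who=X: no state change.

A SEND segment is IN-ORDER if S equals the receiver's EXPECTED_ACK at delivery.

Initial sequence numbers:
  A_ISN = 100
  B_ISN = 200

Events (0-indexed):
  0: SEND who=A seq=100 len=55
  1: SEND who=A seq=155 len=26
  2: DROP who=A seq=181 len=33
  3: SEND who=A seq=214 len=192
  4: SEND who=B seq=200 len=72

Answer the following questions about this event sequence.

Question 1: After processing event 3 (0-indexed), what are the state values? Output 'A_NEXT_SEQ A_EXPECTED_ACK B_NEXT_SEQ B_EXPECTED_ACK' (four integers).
After event 0: A_seq=155 A_ack=200 B_seq=200 B_ack=155
After event 1: A_seq=181 A_ack=200 B_seq=200 B_ack=181
After event 2: A_seq=214 A_ack=200 B_seq=200 B_ack=181
After event 3: A_seq=406 A_ack=200 B_seq=200 B_ack=181

406 200 200 181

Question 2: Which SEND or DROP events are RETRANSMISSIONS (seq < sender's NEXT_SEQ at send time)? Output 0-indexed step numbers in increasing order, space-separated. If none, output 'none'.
Answer: none

Derivation:
Step 0: SEND seq=100 -> fresh
Step 1: SEND seq=155 -> fresh
Step 2: DROP seq=181 -> fresh
Step 3: SEND seq=214 -> fresh
Step 4: SEND seq=200 -> fresh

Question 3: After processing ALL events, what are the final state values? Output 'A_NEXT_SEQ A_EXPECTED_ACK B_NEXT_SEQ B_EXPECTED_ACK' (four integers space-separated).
After event 0: A_seq=155 A_ack=200 B_seq=200 B_ack=155
After event 1: A_seq=181 A_ack=200 B_seq=200 B_ack=181
After event 2: A_seq=214 A_ack=200 B_seq=200 B_ack=181
After event 3: A_seq=406 A_ack=200 B_seq=200 B_ack=181
After event 4: A_seq=406 A_ack=272 B_seq=272 B_ack=181

Answer: 406 272 272 181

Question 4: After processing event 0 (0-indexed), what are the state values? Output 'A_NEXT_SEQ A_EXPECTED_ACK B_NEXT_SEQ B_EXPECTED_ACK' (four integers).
After event 0: A_seq=155 A_ack=200 B_seq=200 B_ack=155

155 200 200 155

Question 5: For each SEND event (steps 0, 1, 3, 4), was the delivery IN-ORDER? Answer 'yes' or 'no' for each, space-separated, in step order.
Step 0: SEND seq=100 -> in-order
Step 1: SEND seq=155 -> in-order
Step 3: SEND seq=214 -> out-of-order
Step 4: SEND seq=200 -> in-order

Answer: yes yes no yes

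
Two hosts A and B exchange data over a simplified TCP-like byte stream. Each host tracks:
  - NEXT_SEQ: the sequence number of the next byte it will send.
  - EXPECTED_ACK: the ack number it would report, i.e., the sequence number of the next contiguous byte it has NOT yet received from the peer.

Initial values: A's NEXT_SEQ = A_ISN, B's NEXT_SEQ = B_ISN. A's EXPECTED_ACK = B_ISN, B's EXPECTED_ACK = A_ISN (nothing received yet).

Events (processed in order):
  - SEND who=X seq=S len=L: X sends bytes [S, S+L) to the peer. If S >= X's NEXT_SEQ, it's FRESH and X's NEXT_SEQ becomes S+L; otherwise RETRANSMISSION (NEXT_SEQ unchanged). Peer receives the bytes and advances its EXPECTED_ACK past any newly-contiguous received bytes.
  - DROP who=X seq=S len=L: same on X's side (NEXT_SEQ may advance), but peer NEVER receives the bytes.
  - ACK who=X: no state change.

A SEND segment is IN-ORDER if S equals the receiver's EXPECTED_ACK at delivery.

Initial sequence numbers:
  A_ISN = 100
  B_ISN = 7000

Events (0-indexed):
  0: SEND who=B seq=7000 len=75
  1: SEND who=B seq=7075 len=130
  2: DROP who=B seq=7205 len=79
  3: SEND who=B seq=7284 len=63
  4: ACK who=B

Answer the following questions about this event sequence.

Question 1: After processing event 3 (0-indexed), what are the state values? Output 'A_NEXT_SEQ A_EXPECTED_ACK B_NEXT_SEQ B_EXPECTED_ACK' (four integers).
After event 0: A_seq=100 A_ack=7075 B_seq=7075 B_ack=100
After event 1: A_seq=100 A_ack=7205 B_seq=7205 B_ack=100
After event 2: A_seq=100 A_ack=7205 B_seq=7284 B_ack=100
After event 3: A_seq=100 A_ack=7205 B_seq=7347 B_ack=100

100 7205 7347 100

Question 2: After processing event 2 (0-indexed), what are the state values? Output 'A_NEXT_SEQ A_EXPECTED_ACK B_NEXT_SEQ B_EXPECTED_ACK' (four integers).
After event 0: A_seq=100 A_ack=7075 B_seq=7075 B_ack=100
After event 1: A_seq=100 A_ack=7205 B_seq=7205 B_ack=100
After event 2: A_seq=100 A_ack=7205 B_seq=7284 B_ack=100

100 7205 7284 100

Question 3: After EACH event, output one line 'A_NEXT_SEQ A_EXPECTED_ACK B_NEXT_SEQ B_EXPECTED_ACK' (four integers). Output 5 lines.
100 7075 7075 100
100 7205 7205 100
100 7205 7284 100
100 7205 7347 100
100 7205 7347 100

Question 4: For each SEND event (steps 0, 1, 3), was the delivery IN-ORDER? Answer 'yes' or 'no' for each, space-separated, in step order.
Answer: yes yes no

Derivation:
Step 0: SEND seq=7000 -> in-order
Step 1: SEND seq=7075 -> in-order
Step 3: SEND seq=7284 -> out-of-order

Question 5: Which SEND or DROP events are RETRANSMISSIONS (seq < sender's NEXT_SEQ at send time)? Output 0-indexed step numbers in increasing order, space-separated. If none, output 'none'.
Answer: none

Derivation:
Step 0: SEND seq=7000 -> fresh
Step 1: SEND seq=7075 -> fresh
Step 2: DROP seq=7205 -> fresh
Step 3: SEND seq=7284 -> fresh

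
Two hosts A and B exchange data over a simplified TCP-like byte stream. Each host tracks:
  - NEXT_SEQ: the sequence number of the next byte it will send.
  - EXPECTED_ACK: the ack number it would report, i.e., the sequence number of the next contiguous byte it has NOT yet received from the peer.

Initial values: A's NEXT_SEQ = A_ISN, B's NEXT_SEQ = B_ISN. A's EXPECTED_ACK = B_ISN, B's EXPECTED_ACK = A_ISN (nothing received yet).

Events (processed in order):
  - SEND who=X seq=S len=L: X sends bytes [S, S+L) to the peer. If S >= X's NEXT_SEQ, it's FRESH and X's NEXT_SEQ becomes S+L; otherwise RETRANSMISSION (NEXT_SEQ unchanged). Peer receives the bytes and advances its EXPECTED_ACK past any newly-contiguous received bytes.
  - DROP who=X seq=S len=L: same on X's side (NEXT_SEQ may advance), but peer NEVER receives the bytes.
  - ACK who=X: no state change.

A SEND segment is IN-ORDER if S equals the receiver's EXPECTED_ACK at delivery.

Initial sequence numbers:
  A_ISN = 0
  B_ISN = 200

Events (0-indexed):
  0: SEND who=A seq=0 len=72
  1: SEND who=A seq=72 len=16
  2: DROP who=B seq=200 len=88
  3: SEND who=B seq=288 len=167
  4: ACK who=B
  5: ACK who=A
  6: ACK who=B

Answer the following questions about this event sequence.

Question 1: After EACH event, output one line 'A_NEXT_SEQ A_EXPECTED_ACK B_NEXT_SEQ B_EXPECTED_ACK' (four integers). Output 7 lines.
72 200 200 72
88 200 200 88
88 200 288 88
88 200 455 88
88 200 455 88
88 200 455 88
88 200 455 88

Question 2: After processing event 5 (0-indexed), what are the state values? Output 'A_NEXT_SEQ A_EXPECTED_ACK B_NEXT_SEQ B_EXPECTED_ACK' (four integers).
After event 0: A_seq=72 A_ack=200 B_seq=200 B_ack=72
After event 1: A_seq=88 A_ack=200 B_seq=200 B_ack=88
After event 2: A_seq=88 A_ack=200 B_seq=288 B_ack=88
After event 3: A_seq=88 A_ack=200 B_seq=455 B_ack=88
After event 4: A_seq=88 A_ack=200 B_seq=455 B_ack=88
After event 5: A_seq=88 A_ack=200 B_seq=455 B_ack=88

88 200 455 88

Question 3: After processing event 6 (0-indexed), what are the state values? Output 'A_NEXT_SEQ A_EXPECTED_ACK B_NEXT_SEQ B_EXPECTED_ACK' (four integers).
After event 0: A_seq=72 A_ack=200 B_seq=200 B_ack=72
After event 1: A_seq=88 A_ack=200 B_seq=200 B_ack=88
After event 2: A_seq=88 A_ack=200 B_seq=288 B_ack=88
After event 3: A_seq=88 A_ack=200 B_seq=455 B_ack=88
After event 4: A_seq=88 A_ack=200 B_seq=455 B_ack=88
After event 5: A_seq=88 A_ack=200 B_seq=455 B_ack=88
After event 6: A_seq=88 A_ack=200 B_seq=455 B_ack=88

88 200 455 88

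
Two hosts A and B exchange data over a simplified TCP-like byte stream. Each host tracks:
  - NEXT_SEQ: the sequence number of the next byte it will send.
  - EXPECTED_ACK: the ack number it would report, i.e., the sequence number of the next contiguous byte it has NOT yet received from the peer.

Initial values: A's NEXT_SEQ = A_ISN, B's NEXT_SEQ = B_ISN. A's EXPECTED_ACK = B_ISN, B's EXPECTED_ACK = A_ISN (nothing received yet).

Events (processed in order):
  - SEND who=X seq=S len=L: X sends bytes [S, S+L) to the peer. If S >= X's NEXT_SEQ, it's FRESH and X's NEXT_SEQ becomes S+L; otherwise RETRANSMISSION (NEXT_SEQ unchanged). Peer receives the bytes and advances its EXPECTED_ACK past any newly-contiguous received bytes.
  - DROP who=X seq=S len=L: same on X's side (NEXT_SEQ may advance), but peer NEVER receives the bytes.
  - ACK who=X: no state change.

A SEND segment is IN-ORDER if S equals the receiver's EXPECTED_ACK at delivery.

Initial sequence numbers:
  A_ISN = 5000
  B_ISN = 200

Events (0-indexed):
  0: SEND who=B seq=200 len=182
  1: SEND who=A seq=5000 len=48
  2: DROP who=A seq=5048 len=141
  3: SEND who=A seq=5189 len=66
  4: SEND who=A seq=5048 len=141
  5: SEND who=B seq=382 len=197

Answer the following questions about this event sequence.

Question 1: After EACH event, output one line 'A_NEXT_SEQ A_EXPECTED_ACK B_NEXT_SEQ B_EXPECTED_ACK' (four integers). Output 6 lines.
5000 382 382 5000
5048 382 382 5048
5189 382 382 5048
5255 382 382 5048
5255 382 382 5255
5255 579 579 5255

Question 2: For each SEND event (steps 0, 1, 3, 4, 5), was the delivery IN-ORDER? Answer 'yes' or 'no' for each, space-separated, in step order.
Answer: yes yes no yes yes

Derivation:
Step 0: SEND seq=200 -> in-order
Step 1: SEND seq=5000 -> in-order
Step 3: SEND seq=5189 -> out-of-order
Step 4: SEND seq=5048 -> in-order
Step 5: SEND seq=382 -> in-order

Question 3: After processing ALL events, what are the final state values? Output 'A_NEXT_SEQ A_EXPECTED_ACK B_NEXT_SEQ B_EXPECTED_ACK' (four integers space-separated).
Answer: 5255 579 579 5255

Derivation:
After event 0: A_seq=5000 A_ack=382 B_seq=382 B_ack=5000
After event 1: A_seq=5048 A_ack=382 B_seq=382 B_ack=5048
After event 2: A_seq=5189 A_ack=382 B_seq=382 B_ack=5048
After event 3: A_seq=5255 A_ack=382 B_seq=382 B_ack=5048
After event 4: A_seq=5255 A_ack=382 B_seq=382 B_ack=5255
After event 5: A_seq=5255 A_ack=579 B_seq=579 B_ack=5255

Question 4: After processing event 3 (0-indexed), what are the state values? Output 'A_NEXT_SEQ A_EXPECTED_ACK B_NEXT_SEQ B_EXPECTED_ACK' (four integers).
After event 0: A_seq=5000 A_ack=382 B_seq=382 B_ack=5000
After event 1: A_seq=5048 A_ack=382 B_seq=382 B_ack=5048
After event 2: A_seq=5189 A_ack=382 B_seq=382 B_ack=5048
After event 3: A_seq=5255 A_ack=382 B_seq=382 B_ack=5048

5255 382 382 5048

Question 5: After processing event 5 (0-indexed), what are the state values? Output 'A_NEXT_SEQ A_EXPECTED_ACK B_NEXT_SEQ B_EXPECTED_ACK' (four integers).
After event 0: A_seq=5000 A_ack=382 B_seq=382 B_ack=5000
After event 1: A_seq=5048 A_ack=382 B_seq=382 B_ack=5048
After event 2: A_seq=5189 A_ack=382 B_seq=382 B_ack=5048
After event 3: A_seq=5255 A_ack=382 B_seq=382 B_ack=5048
After event 4: A_seq=5255 A_ack=382 B_seq=382 B_ack=5255
After event 5: A_seq=5255 A_ack=579 B_seq=579 B_ack=5255

5255 579 579 5255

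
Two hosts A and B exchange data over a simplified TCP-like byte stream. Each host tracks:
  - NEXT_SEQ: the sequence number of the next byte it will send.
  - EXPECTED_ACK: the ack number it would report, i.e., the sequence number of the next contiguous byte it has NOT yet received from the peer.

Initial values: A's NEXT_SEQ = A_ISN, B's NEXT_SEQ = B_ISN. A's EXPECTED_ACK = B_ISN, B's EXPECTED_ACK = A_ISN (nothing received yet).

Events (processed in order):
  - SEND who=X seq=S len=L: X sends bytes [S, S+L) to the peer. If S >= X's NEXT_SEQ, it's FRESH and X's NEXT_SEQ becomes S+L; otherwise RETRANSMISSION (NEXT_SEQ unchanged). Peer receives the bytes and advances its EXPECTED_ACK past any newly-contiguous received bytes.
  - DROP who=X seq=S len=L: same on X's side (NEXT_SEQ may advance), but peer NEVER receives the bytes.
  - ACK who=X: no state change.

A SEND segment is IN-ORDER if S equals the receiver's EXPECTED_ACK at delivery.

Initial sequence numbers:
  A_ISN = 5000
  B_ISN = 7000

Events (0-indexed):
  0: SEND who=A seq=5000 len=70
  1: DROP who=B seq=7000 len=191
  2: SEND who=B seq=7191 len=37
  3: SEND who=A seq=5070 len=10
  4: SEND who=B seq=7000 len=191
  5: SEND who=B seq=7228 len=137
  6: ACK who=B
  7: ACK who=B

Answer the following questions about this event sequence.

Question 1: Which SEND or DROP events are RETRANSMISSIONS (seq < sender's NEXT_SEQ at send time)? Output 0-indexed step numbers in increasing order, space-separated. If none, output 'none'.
Step 0: SEND seq=5000 -> fresh
Step 1: DROP seq=7000 -> fresh
Step 2: SEND seq=7191 -> fresh
Step 3: SEND seq=5070 -> fresh
Step 4: SEND seq=7000 -> retransmit
Step 5: SEND seq=7228 -> fresh

Answer: 4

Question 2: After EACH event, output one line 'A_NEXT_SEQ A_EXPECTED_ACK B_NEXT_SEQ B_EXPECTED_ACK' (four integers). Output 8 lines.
5070 7000 7000 5070
5070 7000 7191 5070
5070 7000 7228 5070
5080 7000 7228 5080
5080 7228 7228 5080
5080 7365 7365 5080
5080 7365 7365 5080
5080 7365 7365 5080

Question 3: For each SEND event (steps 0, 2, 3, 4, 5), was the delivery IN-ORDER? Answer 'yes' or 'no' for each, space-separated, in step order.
Step 0: SEND seq=5000 -> in-order
Step 2: SEND seq=7191 -> out-of-order
Step 3: SEND seq=5070 -> in-order
Step 4: SEND seq=7000 -> in-order
Step 5: SEND seq=7228 -> in-order

Answer: yes no yes yes yes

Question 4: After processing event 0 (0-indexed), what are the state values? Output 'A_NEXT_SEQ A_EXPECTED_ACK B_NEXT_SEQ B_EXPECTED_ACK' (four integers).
After event 0: A_seq=5070 A_ack=7000 B_seq=7000 B_ack=5070

5070 7000 7000 5070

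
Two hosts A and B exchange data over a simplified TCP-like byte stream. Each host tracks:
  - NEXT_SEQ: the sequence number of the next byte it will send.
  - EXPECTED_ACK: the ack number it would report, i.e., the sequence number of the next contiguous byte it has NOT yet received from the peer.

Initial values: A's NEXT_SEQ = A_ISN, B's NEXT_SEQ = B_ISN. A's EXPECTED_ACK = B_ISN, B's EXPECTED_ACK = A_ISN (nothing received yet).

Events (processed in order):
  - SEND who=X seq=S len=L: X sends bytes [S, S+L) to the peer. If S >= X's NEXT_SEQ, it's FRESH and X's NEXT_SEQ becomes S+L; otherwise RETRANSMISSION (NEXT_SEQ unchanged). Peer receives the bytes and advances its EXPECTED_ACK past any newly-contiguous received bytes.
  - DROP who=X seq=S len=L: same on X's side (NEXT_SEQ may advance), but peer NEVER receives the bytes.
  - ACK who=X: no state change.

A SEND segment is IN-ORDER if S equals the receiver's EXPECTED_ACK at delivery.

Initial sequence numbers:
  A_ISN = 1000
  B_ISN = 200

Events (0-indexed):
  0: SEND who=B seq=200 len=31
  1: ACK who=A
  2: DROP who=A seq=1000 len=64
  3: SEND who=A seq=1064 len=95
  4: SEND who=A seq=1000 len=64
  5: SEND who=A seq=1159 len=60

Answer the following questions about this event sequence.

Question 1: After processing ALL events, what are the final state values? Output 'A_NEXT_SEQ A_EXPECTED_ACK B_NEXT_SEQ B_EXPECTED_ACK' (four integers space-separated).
Answer: 1219 231 231 1219

Derivation:
After event 0: A_seq=1000 A_ack=231 B_seq=231 B_ack=1000
After event 1: A_seq=1000 A_ack=231 B_seq=231 B_ack=1000
After event 2: A_seq=1064 A_ack=231 B_seq=231 B_ack=1000
After event 3: A_seq=1159 A_ack=231 B_seq=231 B_ack=1000
After event 4: A_seq=1159 A_ack=231 B_seq=231 B_ack=1159
After event 5: A_seq=1219 A_ack=231 B_seq=231 B_ack=1219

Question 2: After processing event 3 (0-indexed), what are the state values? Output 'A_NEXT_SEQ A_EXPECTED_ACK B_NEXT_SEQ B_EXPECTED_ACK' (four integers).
After event 0: A_seq=1000 A_ack=231 B_seq=231 B_ack=1000
After event 1: A_seq=1000 A_ack=231 B_seq=231 B_ack=1000
After event 2: A_seq=1064 A_ack=231 B_seq=231 B_ack=1000
After event 3: A_seq=1159 A_ack=231 B_seq=231 B_ack=1000

1159 231 231 1000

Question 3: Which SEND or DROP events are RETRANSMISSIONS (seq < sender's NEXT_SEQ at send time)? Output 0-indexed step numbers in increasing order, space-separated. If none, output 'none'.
Answer: 4

Derivation:
Step 0: SEND seq=200 -> fresh
Step 2: DROP seq=1000 -> fresh
Step 3: SEND seq=1064 -> fresh
Step 4: SEND seq=1000 -> retransmit
Step 5: SEND seq=1159 -> fresh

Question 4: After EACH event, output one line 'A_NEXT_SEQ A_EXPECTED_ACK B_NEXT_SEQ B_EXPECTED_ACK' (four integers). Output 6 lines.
1000 231 231 1000
1000 231 231 1000
1064 231 231 1000
1159 231 231 1000
1159 231 231 1159
1219 231 231 1219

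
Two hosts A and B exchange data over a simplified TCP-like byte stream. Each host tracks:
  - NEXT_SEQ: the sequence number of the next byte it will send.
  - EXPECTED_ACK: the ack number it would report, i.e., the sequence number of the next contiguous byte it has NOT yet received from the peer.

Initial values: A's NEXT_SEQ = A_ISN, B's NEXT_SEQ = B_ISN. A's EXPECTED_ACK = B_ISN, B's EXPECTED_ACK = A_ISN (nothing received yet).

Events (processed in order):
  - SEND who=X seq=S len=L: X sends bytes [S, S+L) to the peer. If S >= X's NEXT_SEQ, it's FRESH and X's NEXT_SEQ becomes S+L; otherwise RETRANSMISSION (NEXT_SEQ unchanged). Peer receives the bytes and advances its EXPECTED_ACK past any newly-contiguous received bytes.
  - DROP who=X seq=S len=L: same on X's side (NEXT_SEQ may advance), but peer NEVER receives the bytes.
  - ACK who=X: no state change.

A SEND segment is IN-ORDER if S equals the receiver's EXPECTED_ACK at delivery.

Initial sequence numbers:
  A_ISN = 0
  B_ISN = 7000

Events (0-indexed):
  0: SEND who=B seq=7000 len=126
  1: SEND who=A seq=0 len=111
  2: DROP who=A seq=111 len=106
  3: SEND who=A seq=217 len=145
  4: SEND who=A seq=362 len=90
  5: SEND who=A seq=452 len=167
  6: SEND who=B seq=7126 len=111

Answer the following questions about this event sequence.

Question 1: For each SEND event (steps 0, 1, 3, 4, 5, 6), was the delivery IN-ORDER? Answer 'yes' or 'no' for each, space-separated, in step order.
Answer: yes yes no no no yes

Derivation:
Step 0: SEND seq=7000 -> in-order
Step 1: SEND seq=0 -> in-order
Step 3: SEND seq=217 -> out-of-order
Step 4: SEND seq=362 -> out-of-order
Step 5: SEND seq=452 -> out-of-order
Step 6: SEND seq=7126 -> in-order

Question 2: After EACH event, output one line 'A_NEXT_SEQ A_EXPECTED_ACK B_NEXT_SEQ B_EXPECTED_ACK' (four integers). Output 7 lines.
0 7126 7126 0
111 7126 7126 111
217 7126 7126 111
362 7126 7126 111
452 7126 7126 111
619 7126 7126 111
619 7237 7237 111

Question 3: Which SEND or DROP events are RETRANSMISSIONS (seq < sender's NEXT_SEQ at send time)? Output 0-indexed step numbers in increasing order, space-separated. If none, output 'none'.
Answer: none

Derivation:
Step 0: SEND seq=7000 -> fresh
Step 1: SEND seq=0 -> fresh
Step 2: DROP seq=111 -> fresh
Step 3: SEND seq=217 -> fresh
Step 4: SEND seq=362 -> fresh
Step 5: SEND seq=452 -> fresh
Step 6: SEND seq=7126 -> fresh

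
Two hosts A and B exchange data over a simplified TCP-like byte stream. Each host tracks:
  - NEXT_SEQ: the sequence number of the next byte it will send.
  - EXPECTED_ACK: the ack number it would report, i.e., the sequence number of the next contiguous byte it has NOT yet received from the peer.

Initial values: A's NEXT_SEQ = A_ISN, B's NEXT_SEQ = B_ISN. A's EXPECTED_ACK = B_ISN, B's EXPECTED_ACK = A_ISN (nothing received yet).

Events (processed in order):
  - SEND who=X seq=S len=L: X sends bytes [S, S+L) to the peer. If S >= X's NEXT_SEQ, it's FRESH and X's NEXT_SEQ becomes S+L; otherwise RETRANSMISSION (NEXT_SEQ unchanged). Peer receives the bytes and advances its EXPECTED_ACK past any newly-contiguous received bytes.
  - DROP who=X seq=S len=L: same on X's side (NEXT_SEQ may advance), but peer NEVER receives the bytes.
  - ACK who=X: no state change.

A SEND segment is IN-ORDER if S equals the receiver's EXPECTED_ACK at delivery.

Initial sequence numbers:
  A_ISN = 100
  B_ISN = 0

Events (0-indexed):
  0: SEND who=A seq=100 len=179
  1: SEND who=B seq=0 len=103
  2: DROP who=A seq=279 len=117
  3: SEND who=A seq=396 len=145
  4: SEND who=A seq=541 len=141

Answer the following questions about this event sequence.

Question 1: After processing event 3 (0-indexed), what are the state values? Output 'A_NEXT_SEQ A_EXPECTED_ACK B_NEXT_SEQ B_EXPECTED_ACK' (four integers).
After event 0: A_seq=279 A_ack=0 B_seq=0 B_ack=279
After event 1: A_seq=279 A_ack=103 B_seq=103 B_ack=279
After event 2: A_seq=396 A_ack=103 B_seq=103 B_ack=279
After event 3: A_seq=541 A_ack=103 B_seq=103 B_ack=279

541 103 103 279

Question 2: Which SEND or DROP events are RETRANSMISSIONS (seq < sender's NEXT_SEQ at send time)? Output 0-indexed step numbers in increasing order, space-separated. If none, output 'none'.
Answer: none

Derivation:
Step 0: SEND seq=100 -> fresh
Step 1: SEND seq=0 -> fresh
Step 2: DROP seq=279 -> fresh
Step 3: SEND seq=396 -> fresh
Step 4: SEND seq=541 -> fresh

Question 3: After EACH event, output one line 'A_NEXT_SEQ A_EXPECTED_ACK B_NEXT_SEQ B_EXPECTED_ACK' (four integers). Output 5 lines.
279 0 0 279
279 103 103 279
396 103 103 279
541 103 103 279
682 103 103 279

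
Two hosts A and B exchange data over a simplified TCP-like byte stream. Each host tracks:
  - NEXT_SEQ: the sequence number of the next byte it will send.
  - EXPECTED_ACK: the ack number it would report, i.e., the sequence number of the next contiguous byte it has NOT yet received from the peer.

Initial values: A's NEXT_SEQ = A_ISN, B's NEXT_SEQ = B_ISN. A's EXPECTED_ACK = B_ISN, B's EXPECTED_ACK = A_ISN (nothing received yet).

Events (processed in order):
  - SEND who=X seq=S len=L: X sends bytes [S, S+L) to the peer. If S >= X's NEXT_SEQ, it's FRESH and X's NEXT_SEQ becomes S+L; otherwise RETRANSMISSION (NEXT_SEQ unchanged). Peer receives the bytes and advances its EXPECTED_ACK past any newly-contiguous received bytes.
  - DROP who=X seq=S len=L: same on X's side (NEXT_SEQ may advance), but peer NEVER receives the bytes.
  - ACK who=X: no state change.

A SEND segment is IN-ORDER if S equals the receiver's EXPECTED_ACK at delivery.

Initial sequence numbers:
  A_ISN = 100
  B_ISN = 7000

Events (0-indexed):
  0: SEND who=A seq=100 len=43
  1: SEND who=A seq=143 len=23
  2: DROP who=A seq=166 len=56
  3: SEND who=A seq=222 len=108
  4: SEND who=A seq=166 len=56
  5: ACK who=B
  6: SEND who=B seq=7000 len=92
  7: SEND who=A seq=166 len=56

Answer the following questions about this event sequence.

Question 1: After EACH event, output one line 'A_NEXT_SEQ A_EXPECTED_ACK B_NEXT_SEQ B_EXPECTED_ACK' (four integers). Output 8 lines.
143 7000 7000 143
166 7000 7000 166
222 7000 7000 166
330 7000 7000 166
330 7000 7000 330
330 7000 7000 330
330 7092 7092 330
330 7092 7092 330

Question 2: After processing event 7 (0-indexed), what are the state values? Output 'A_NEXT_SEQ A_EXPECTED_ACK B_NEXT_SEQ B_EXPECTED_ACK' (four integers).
After event 0: A_seq=143 A_ack=7000 B_seq=7000 B_ack=143
After event 1: A_seq=166 A_ack=7000 B_seq=7000 B_ack=166
After event 2: A_seq=222 A_ack=7000 B_seq=7000 B_ack=166
After event 3: A_seq=330 A_ack=7000 B_seq=7000 B_ack=166
After event 4: A_seq=330 A_ack=7000 B_seq=7000 B_ack=330
After event 5: A_seq=330 A_ack=7000 B_seq=7000 B_ack=330
After event 6: A_seq=330 A_ack=7092 B_seq=7092 B_ack=330
After event 7: A_seq=330 A_ack=7092 B_seq=7092 B_ack=330

330 7092 7092 330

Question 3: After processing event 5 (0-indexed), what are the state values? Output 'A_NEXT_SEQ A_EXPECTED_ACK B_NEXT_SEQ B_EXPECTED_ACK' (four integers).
After event 0: A_seq=143 A_ack=7000 B_seq=7000 B_ack=143
After event 1: A_seq=166 A_ack=7000 B_seq=7000 B_ack=166
After event 2: A_seq=222 A_ack=7000 B_seq=7000 B_ack=166
After event 3: A_seq=330 A_ack=7000 B_seq=7000 B_ack=166
After event 4: A_seq=330 A_ack=7000 B_seq=7000 B_ack=330
After event 5: A_seq=330 A_ack=7000 B_seq=7000 B_ack=330

330 7000 7000 330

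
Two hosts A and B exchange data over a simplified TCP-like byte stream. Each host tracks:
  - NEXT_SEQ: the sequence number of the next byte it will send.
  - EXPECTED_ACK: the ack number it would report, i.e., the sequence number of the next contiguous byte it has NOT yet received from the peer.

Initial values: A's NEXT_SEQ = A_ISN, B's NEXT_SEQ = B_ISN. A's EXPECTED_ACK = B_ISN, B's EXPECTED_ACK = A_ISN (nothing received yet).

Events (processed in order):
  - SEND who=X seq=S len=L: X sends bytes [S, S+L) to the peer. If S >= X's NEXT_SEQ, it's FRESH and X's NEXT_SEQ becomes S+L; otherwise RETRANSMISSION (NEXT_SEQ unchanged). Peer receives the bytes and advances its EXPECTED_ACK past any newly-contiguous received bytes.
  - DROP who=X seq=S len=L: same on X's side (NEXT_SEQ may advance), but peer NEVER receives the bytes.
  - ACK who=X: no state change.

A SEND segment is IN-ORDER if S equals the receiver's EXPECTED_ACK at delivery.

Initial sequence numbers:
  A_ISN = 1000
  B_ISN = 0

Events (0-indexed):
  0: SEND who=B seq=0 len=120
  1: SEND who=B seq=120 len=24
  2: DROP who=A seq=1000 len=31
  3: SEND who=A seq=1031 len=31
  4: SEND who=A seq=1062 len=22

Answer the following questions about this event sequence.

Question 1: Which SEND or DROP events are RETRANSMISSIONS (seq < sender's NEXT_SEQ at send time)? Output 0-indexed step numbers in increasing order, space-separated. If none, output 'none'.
Answer: none

Derivation:
Step 0: SEND seq=0 -> fresh
Step 1: SEND seq=120 -> fresh
Step 2: DROP seq=1000 -> fresh
Step 3: SEND seq=1031 -> fresh
Step 4: SEND seq=1062 -> fresh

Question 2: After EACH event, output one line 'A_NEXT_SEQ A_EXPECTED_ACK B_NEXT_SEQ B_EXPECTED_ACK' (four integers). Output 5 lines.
1000 120 120 1000
1000 144 144 1000
1031 144 144 1000
1062 144 144 1000
1084 144 144 1000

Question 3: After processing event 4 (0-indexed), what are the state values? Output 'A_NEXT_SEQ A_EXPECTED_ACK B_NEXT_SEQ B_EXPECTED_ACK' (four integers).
After event 0: A_seq=1000 A_ack=120 B_seq=120 B_ack=1000
After event 1: A_seq=1000 A_ack=144 B_seq=144 B_ack=1000
After event 2: A_seq=1031 A_ack=144 B_seq=144 B_ack=1000
After event 3: A_seq=1062 A_ack=144 B_seq=144 B_ack=1000
After event 4: A_seq=1084 A_ack=144 B_seq=144 B_ack=1000

1084 144 144 1000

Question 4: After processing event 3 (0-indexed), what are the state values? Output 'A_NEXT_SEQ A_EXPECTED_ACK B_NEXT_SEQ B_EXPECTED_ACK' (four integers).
After event 0: A_seq=1000 A_ack=120 B_seq=120 B_ack=1000
After event 1: A_seq=1000 A_ack=144 B_seq=144 B_ack=1000
After event 2: A_seq=1031 A_ack=144 B_seq=144 B_ack=1000
After event 3: A_seq=1062 A_ack=144 B_seq=144 B_ack=1000

1062 144 144 1000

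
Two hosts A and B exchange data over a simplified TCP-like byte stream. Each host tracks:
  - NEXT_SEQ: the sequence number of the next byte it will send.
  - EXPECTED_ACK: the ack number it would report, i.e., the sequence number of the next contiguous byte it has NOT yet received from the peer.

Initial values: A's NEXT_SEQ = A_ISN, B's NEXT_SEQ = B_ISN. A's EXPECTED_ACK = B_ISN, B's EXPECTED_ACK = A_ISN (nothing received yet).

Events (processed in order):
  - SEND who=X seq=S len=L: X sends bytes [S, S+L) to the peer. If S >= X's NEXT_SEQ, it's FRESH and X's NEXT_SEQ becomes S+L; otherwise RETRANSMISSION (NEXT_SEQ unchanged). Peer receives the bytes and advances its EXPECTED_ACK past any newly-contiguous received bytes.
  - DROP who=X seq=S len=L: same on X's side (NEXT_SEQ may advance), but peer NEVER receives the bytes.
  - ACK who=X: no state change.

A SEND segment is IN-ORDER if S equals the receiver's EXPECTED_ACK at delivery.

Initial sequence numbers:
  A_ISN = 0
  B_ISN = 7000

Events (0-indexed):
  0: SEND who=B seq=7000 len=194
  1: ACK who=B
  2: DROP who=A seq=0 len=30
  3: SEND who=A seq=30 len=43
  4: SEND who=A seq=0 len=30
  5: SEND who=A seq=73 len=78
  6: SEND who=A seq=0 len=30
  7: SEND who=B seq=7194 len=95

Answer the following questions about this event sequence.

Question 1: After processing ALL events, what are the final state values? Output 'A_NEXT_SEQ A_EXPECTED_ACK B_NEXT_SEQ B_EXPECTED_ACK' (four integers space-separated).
Answer: 151 7289 7289 151

Derivation:
After event 0: A_seq=0 A_ack=7194 B_seq=7194 B_ack=0
After event 1: A_seq=0 A_ack=7194 B_seq=7194 B_ack=0
After event 2: A_seq=30 A_ack=7194 B_seq=7194 B_ack=0
After event 3: A_seq=73 A_ack=7194 B_seq=7194 B_ack=0
After event 4: A_seq=73 A_ack=7194 B_seq=7194 B_ack=73
After event 5: A_seq=151 A_ack=7194 B_seq=7194 B_ack=151
After event 6: A_seq=151 A_ack=7194 B_seq=7194 B_ack=151
After event 7: A_seq=151 A_ack=7289 B_seq=7289 B_ack=151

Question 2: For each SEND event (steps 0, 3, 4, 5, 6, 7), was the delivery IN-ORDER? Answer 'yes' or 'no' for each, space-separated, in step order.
Answer: yes no yes yes no yes

Derivation:
Step 0: SEND seq=7000 -> in-order
Step 3: SEND seq=30 -> out-of-order
Step 4: SEND seq=0 -> in-order
Step 5: SEND seq=73 -> in-order
Step 6: SEND seq=0 -> out-of-order
Step 7: SEND seq=7194 -> in-order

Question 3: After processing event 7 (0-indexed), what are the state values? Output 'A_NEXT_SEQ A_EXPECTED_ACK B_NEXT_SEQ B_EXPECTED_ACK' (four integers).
After event 0: A_seq=0 A_ack=7194 B_seq=7194 B_ack=0
After event 1: A_seq=0 A_ack=7194 B_seq=7194 B_ack=0
After event 2: A_seq=30 A_ack=7194 B_seq=7194 B_ack=0
After event 3: A_seq=73 A_ack=7194 B_seq=7194 B_ack=0
After event 4: A_seq=73 A_ack=7194 B_seq=7194 B_ack=73
After event 5: A_seq=151 A_ack=7194 B_seq=7194 B_ack=151
After event 6: A_seq=151 A_ack=7194 B_seq=7194 B_ack=151
After event 7: A_seq=151 A_ack=7289 B_seq=7289 B_ack=151

151 7289 7289 151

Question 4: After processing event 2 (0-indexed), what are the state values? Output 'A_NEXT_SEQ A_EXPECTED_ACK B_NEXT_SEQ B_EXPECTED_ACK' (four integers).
After event 0: A_seq=0 A_ack=7194 B_seq=7194 B_ack=0
After event 1: A_seq=0 A_ack=7194 B_seq=7194 B_ack=0
After event 2: A_seq=30 A_ack=7194 B_seq=7194 B_ack=0

30 7194 7194 0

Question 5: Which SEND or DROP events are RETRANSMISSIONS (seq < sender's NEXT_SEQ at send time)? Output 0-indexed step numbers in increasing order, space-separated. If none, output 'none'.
Step 0: SEND seq=7000 -> fresh
Step 2: DROP seq=0 -> fresh
Step 3: SEND seq=30 -> fresh
Step 4: SEND seq=0 -> retransmit
Step 5: SEND seq=73 -> fresh
Step 6: SEND seq=0 -> retransmit
Step 7: SEND seq=7194 -> fresh

Answer: 4 6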